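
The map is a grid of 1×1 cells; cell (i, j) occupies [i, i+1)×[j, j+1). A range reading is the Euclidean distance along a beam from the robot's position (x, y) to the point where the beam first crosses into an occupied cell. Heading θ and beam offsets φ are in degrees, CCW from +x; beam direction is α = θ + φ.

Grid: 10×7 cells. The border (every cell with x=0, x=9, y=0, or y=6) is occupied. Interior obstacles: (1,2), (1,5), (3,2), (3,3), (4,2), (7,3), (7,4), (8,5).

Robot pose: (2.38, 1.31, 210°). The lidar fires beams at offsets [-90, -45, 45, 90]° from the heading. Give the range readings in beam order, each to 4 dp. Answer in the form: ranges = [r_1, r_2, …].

beam 1: φ=-90°, α=120°
  d=(-0.5000,0.8660)  start (2,1)  tX=0.7600 tY=0.7967  stride 1/|dx|=2.0000 1/|dy|=1.1547
    cross x-line → (1,1), t=0.7600
    cross y-line → (1,2), t=0.7967 (wall)
  → r_1 = 0.7967
beam 2: φ=-45°, α=165°
  d=(-0.9659,0.2588)  start (2,1)  tX=0.3934 tY=2.6660  stride 1/|dx|=1.0353 1/|dy|=3.8637
    cross x-line → (1,1), t=0.3934
    cross x-line → (0,1), t=1.4287 (wall)
  → r_2 = 1.4287
beam 3: φ=45°, α=255°
  d=(-0.2588,-0.9659)  start (2,1)  tX=1.4682 tY=0.3209  stride 1/|dx|=3.8637 1/|dy|=1.0353
    cross y-line → (2,0), t=0.3209 (wall)
  → r_3 = 0.3209
beam 4: φ=90°, α=300°
  d=(0.5000,-0.8660)  start (2,1)  tX=1.2400 tY=0.3580  stride 1/|dx|=2.0000 1/|dy|=1.1547
    cross y-line → (2,0), t=0.3580 (wall)
  → r_4 = 0.3580

ranges = [0.7967, 1.4287, 0.3209, 0.3580]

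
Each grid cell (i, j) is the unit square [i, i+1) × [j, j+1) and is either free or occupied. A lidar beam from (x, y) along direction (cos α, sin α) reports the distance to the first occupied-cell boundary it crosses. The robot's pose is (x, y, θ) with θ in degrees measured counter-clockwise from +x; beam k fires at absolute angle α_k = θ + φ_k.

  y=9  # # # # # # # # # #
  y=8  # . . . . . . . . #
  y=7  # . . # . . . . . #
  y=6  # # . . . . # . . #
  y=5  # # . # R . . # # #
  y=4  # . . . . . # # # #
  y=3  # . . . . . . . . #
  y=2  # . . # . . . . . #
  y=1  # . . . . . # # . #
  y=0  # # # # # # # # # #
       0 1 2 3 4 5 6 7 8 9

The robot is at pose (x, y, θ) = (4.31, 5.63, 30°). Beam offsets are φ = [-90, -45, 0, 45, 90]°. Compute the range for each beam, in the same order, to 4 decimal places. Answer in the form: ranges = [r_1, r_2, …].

ranges = [4.1916, 2.4341, 1.9514, 3.4889, 1.5819]

beam 1: φ=-90°, α=300°
  dir = (cos 300°, sin 300°) = (0.5000, -0.8660); from cell (4,5)
  next x-line at t=1.3800, next y-line at t=0.7275; Δt_x=2.0000, Δt_y=1.1547
    y: enter (4,4) at t=0.7275
    x: enter (5,4) at t=1.3800
    y: enter (5,3) at t=1.8822
    y: enter (5,2) at t=3.0369
    x: enter (6,2) at t=3.3800
    y: enter (6,1) at t=4.1916 ← occupied
  → r_1 = 4.1916
beam 2: φ=-45°, α=345°
  dir = (cos 345°, sin 345°) = (0.9659, -0.2588); from cell (4,5)
  next x-line at t=0.7143, next y-line at t=2.4341; Δt_x=1.0353, Δt_y=3.8637
    x: enter (5,5) at t=0.7143
    x: enter (6,5) at t=1.7496
    y: enter (6,4) at t=2.4341 ← occupied
  → r_2 = 2.4341
beam 3: φ=0°, α=30°
  dir = (cos 30°, sin 30°) = (0.8660, 0.5000); from cell (4,5)
  next x-line at t=0.7967, next y-line at t=0.7400; Δt_x=1.1547, Δt_y=2.0000
    y: enter (4,6) at t=0.7400
    x: enter (5,6) at t=0.7967
    x: enter (6,6) at t=1.9514 ← occupied
  → r_3 = 1.9514
beam 4: φ=45°, α=75°
  dir = (cos 75°, sin 75°) = (0.2588, 0.9659); from cell (4,5)
  next x-line at t=2.6660, next y-line at t=0.3831; Δt_x=3.8637, Δt_y=1.0353
    y: enter (4,6) at t=0.3831
    y: enter (4,7) at t=1.4183
    y: enter (4,8) at t=2.4536
    x: enter (5,8) at t=2.6660
    y: enter (5,9) at t=3.4889 ← occupied
  → r_4 = 3.4889
beam 5: φ=90°, α=120°
  dir = (cos 120°, sin 120°) = (-0.5000, 0.8660); from cell (4,5)
  next x-line at t=0.6200, next y-line at t=0.4272; Δt_x=2.0000, Δt_y=1.1547
    y: enter (4,6) at t=0.4272
    x: enter (3,6) at t=0.6200
    y: enter (3,7) at t=1.5819 ← occupied
  → r_5 = 1.5819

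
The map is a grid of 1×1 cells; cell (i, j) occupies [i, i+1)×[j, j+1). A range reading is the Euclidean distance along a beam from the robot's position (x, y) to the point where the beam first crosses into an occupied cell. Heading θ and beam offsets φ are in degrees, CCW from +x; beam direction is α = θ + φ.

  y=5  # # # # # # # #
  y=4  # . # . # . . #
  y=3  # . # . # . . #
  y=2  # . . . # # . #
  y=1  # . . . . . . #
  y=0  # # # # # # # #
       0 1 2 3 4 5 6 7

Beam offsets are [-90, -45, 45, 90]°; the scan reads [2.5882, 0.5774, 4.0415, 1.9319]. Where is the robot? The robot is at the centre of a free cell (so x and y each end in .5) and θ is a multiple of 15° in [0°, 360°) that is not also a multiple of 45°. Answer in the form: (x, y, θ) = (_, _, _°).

(x, y, θ) = (4.5, 1.5, 105°)

The pose lattice has 18·16 = 288 candidates. Test each by forward raycasting.
  (2.5, 2.5, 195°): beam 1 = 0.5176 ≠ 2.5882 ✗
  (2.5, 1.5, 105°): beam 1 = 1.9319 ≠ 2.5882 ✗
  (5.5, 4.5, 210°): beam 1 = 0.5774 ≠ 2.5882 ✗
  (6.5, 2.5, 75°): beam 1 = 0.5176 ≠ 2.5882 ✗
  …
  (4.5, 1.5, 105°): r_1=2.5882, r_2=0.5774, r_3=4.0415, r_4=1.9319 — all match ✓
Unique over the lattice → pose = (4.5, 1.5, 105°).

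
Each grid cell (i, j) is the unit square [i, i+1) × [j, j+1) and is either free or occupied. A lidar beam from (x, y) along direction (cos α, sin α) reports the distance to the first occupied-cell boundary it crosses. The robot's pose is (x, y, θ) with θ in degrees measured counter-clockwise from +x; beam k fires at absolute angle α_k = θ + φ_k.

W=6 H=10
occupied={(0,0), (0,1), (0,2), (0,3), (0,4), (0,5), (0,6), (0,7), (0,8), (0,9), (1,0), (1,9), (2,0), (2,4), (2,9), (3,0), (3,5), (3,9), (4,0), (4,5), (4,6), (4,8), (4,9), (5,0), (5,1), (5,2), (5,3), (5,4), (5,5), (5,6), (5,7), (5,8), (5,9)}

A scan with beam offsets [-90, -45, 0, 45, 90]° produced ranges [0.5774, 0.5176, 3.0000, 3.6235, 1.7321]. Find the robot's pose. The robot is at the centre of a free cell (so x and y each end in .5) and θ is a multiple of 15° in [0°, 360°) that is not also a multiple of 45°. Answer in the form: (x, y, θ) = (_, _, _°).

The pose lattice has 27·16 = 432 candidates. Test each by forward raycasting.
  (3.5, 2.5, 150°): beam 1 = 2.8868 ≠ 0.5774 ✗
  (2.5, 2.5, 330°): beam 1 = 1.7321 ≠ 0.5774 ✗
  (4.5, 2.5, 75°): beam 1 = 0.5176 ≠ 0.5774 ✗
  (4.5, 4.5, 15°): beam 1 = 1.9319 ≠ 0.5774 ✗
  …
  (2.5, 5.5, 60°): r_1=0.5774, r_2=0.5176, r_3=3.0000, r_4=3.6235, r_5=1.7321 — all match ✓
Unique over the lattice → pose = (2.5, 5.5, 60°).

(x, y, θ) = (2.5, 5.5, 60°)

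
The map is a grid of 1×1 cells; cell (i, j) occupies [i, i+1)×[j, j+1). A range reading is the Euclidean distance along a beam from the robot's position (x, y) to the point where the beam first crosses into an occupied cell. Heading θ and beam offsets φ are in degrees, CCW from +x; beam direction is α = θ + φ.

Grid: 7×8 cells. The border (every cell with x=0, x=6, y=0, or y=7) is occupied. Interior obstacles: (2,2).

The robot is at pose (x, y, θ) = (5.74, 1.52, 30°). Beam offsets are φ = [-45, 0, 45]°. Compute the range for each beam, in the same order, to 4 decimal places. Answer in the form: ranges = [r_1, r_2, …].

beam 1: φ=-45°, α=345°
  cosα=0.9659 sinα=-0.2588 | (5,1) | tMaxX 0.2692 tMaxY 2.0091 | tΔX 1.0353 tΔY 3.8637
    t=0.2692 [x] (6,1) — stop
  → r_1 = 0.2692
beam 2: φ=0°, α=30°
  cosα=0.8660 sinα=0.5000 | (5,1) | tMaxX 0.3002 tMaxY 0.9600 | tΔX 1.1547 tΔY 2.0000
    t=0.3002 [x] (6,1) — stop
  → r_2 = 0.3002
beam 3: φ=45°, α=75°
  cosα=0.2588 sinα=0.9659 | (5,1) | tMaxX 1.0046 tMaxY 0.4969 | tΔX 3.8637 tΔY 1.0353
    t=0.4969 [y] (5,2)
    t=1.0046 [x] (6,2) — stop
  → r_3 = 1.0046

ranges = [0.2692, 0.3002, 1.0046]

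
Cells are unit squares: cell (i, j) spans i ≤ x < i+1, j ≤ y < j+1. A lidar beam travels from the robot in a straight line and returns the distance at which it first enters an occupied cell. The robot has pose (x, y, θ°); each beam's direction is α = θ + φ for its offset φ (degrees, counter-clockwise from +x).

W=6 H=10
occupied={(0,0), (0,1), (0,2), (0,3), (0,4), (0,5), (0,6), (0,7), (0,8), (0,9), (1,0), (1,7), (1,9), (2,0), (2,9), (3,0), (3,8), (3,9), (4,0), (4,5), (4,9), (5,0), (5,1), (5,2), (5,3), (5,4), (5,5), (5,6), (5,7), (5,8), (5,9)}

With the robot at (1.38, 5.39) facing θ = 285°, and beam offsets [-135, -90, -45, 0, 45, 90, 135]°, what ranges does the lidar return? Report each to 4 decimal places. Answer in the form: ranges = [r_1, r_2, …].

beam 1: φ=-135°, α=150°
  cosα=-0.8660 sinα=0.5000 | (1,5) | tMaxX 0.4388 tMaxY 1.2200 | tΔX 1.1547 tΔY 2.0000
    t=0.4388 [x] (0,5) — stop
  → r_1 = 0.4388
beam 2: φ=-90°, α=195°
  cosα=-0.9659 sinα=-0.2588 | (1,5) | tMaxX 0.3934 tMaxY 1.5068 | tΔX 1.0353 tΔY 3.8637
    t=0.3934 [x] (0,5) — stop
  → r_2 = 0.3934
beam 3: φ=-45°, α=240°
  cosα=-0.5000 sinα=-0.8660 | (1,5) | tMaxX 0.7600 tMaxY 0.4503 | tΔX 2.0000 tΔY 1.1547
    t=0.4503 [y] (1,4)
    t=0.7600 [x] (0,4) — stop
  → r_3 = 0.7600
beam 4: φ=0°, α=285°
  cosα=0.2588 sinα=-0.9659 | (1,5) | tMaxX 2.3955 tMaxY 0.4038 | tΔX 3.8637 tΔY 1.0353
    t=0.4038 [y] (1,4)
    t=1.4390 [y] (1,3)
    t=2.3955 [x] (2,3)
    t=2.4743 [y] (2,2)
    t=3.5096 [y] (2,1)
    t=4.5449 [y] (2,0) — stop
  → r_4 = 4.5449
beam 5: φ=45°, α=330°
  cosα=0.8660 sinα=-0.5000 | (1,5) | tMaxX 0.7159 tMaxY 0.7800 | tΔX 1.1547 tΔY 2.0000
    t=0.7159 [x] (2,5)
    t=0.7800 [y] (2,4)
    t=1.8706 [x] (3,4)
    t=2.7800 [y] (3,3)
    t=3.0253 [x] (4,3)
    t=4.1800 [x] (5,3) — stop
  → r_5 = 4.1800
beam 6: φ=90°, α=15°
  cosα=0.9659 sinα=0.2588 | (1,5) | tMaxX 0.6419 tMaxY 2.3569 | tΔX 1.0353 tΔY 3.8637
    t=0.6419 [x] (2,5)
    t=1.6771 [x] (3,5)
    t=2.3569 [y] (3,6)
    t=2.7124 [x] (4,6)
    t=3.7477 [x] (5,6) — stop
  → r_6 = 3.7477
beam 7: φ=135°, α=60°
  cosα=0.5000 sinα=0.8660 | (1,5) | tMaxX 1.2400 tMaxY 0.7044 | tΔX 2.0000 tΔY 1.1547
    t=0.7044 [y] (1,6)
    t=1.2400 [x] (2,6)
    t=1.8591 [y] (2,7)
    t=3.0138 [y] (2,8)
    t=3.2400 [x] (3,8) — stop
  → r_7 = 3.2400

ranges = [0.4388, 0.3934, 0.7600, 4.5449, 4.1800, 3.7477, 3.2400]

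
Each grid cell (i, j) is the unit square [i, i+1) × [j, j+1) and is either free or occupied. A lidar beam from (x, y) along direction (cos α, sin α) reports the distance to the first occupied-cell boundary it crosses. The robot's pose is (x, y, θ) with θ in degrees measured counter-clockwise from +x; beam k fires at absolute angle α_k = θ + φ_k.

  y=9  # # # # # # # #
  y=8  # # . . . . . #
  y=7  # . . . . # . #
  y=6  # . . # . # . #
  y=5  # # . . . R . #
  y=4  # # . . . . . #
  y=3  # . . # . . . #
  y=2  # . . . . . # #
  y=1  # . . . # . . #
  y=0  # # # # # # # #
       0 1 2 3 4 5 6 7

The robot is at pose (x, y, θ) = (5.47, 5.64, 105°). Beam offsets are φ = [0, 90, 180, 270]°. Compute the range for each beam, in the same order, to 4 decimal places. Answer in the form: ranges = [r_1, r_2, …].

beam 1: φ=0°, α=105°
  cosα=-0.2588 sinα=0.9659 | (5,5) | tMaxX 1.8159 tMaxY 0.3727 | tΔX 3.8637 tΔY 1.0353
    t=0.3727 [y] (5,6) — stop
  → r_1 = 0.3727
beam 2: φ=90°, α=195°
  cosα=-0.9659 sinα=-0.2588 | (5,5) | tMaxX 0.4866 tMaxY 2.4728 | tΔX 1.0353 tΔY 3.8637
    t=0.4866 [x] (4,5)
    t=1.5219 [x] (3,5)
    t=2.4728 [y] (3,4)
    t=2.5571 [x] (2,4)
    t=3.5924 [x] (1,4) — stop
  → r_2 = 3.5924
beam 3: φ=180°, α=285°
  cosα=0.2588 sinα=-0.9659 | (5,5) | tMaxX 2.0478 tMaxY 0.6626 | tΔX 3.8637 tΔY 1.0353
    t=0.6626 [y] (5,4)
    t=1.6979 [y] (5,3)
    t=2.0478 [x] (6,3)
    t=2.7331 [y] (6,2) — stop
  → r_3 = 2.7331
beam 4: φ=270°, α=15°
  cosα=0.9659 sinα=0.2588 | (5,5) | tMaxX 0.5487 tMaxY 1.3909 | tΔX 1.0353 tΔY 3.8637
    t=0.5487 [x] (6,5)
    t=1.3909 [y] (6,6)
    t=1.5840 [x] (7,6) — stop
  → r_4 = 1.5840

ranges = [0.3727, 3.5924, 2.7331, 1.5840]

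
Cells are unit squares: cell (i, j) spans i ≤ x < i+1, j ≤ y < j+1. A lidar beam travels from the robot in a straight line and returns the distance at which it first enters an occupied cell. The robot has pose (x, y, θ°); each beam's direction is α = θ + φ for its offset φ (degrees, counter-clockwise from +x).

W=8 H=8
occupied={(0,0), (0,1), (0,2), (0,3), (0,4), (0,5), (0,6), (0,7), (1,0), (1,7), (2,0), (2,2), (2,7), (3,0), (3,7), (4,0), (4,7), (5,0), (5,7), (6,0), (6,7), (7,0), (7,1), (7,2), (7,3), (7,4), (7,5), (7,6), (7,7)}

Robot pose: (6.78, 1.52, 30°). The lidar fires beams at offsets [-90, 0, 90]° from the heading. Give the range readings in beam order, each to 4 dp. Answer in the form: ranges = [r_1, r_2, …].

beam 1: φ=-90°, α=300°
  d=(0.5000,-0.8660)  start (6,1)  tX=0.4400 tY=0.6004  stride 1/|dx|=2.0000 1/|dy|=1.1547
    cross x-line → (7,1), t=0.4400 (wall)
  → r_1 = 0.4400
beam 2: φ=0°, α=30°
  d=(0.8660,0.5000)  start (6,1)  tX=0.2540 tY=0.9600  stride 1/|dx|=1.1547 1/|dy|=2.0000
    cross x-line → (7,1), t=0.2540 (wall)
  → r_2 = 0.2540
beam 3: φ=90°, α=120°
  d=(-0.5000,0.8660)  start (6,1)  tX=1.5600 tY=0.5543  stride 1/|dx|=2.0000 1/|dy|=1.1547
    cross y-line → (6,2), t=0.5543
    cross x-line → (5,2), t=1.5600
    cross y-line → (5,3), t=1.7090
    cross y-line → (5,4), t=2.8637
    cross x-line → (4,4), t=3.5600
    cross y-line → (4,5), t=4.0184
    cross y-line → (4,6), t=5.1731
    cross x-line → (3,6), t=5.5600
    cross y-line → (3,7), t=6.3278 (wall)
  → r_3 = 6.3278

ranges = [0.4400, 0.2540, 6.3278]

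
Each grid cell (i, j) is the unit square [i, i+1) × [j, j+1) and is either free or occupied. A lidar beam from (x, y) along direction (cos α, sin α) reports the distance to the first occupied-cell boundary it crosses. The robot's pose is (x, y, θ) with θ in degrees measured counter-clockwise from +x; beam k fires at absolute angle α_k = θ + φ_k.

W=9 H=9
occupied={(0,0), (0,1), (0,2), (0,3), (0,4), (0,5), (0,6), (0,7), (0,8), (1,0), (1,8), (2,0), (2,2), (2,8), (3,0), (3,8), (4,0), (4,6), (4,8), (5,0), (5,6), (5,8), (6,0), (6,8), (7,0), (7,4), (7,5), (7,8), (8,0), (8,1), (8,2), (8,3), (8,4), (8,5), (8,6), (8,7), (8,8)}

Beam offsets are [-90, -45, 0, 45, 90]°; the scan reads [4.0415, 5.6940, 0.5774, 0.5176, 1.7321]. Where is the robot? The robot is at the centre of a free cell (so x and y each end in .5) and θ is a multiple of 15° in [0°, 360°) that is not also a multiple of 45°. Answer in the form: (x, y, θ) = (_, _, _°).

Enumerate (i+0.5, j+0.5, θ) over the 44 free cells and 16 admissible headings. For each, cast all 5 beams and compare to the given ranges.
  (1.5, 3.5, 345°): beam 1 = 1.9319 ≠ 4.0415 ✗
  (2.5, 1.5, 345°): beam 1 = 0.5176 ≠ 4.0415 ✗
  (2.5, 3.5, 240°): beam 1 = 1.7321 ≠ 4.0415 ✗
  (6.5, 3.5, 75°): beam 1 = 1.5529 ≠ 4.0415 ✗
  (3.5, 5.5, 75°): beam 1 = 3.6235 ≠ 4.0415 ✗
  …
  (3.5, 2.5, 150°): r_1=4.0415, r_2=5.6940, r_3=0.5774, r_4=0.5176, r_5=1.7321 — all match ✓
No second candidate reproduces the full scan.

(x, y, θ) = (3.5, 2.5, 150°)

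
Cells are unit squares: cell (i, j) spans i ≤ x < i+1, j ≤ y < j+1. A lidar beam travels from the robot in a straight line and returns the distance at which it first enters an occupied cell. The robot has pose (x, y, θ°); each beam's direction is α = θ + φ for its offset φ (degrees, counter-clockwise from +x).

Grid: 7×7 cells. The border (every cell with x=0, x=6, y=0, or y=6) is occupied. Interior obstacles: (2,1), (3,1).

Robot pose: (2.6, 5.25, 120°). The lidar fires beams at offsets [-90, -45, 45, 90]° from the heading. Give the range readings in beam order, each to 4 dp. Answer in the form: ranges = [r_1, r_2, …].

ranges = [1.5000, 0.7765, 1.6564, 1.8475]

beam 1: φ=-90°, α=30°
  cosα=0.8660 sinα=0.5000 | (2,5) | tMaxX 0.4619 tMaxY 1.5000 | tΔX 1.1547 tΔY 2.0000
    t=0.4619 [x] (3,5)
    t=1.5000 [y] (3,6) — stop
  → r_1 = 1.5000
beam 2: φ=-45°, α=75°
  cosα=0.2588 sinα=0.9659 | (2,5) | tMaxX 1.5455 tMaxY 0.7765 | tΔX 3.8637 tΔY 1.0353
    t=0.7765 [y] (2,6) — stop
  → r_2 = 0.7765
beam 3: φ=45°, α=165°
  cosα=-0.9659 sinα=0.2588 | (2,5) | tMaxX 0.6212 tMaxY 2.8978 | tΔX 1.0353 tΔY 3.8637
    t=0.6212 [x] (1,5)
    t=1.6564 [x] (0,5) — stop
  → r_3 = 1.6564
beam 4: φ=90°, α=210°
  cosα=-0.8660 sinα=-0.5000 | (2,5) | tMaxX 0.6928 tMaxY 0.5000 | tΔX 1.1547 tΔY 2.0000
    t=0.5000 [y] (2,4)
    t=0.6928 [x] (1,4)
    t=1.8475 [x] (0,4) — stop
  → r_4 = 1.8475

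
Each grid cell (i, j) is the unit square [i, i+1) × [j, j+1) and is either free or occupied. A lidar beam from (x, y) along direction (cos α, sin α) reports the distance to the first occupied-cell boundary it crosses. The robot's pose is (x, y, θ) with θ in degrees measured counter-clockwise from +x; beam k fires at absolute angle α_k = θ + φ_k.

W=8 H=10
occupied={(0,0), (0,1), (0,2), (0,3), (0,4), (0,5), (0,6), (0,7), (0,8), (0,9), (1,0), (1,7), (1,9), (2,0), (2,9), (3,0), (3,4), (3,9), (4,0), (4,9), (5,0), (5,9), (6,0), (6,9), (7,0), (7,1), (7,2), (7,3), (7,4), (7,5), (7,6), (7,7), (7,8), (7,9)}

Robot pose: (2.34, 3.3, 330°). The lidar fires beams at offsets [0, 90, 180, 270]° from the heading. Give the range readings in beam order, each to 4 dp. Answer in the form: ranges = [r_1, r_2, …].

ranges = [4.6000, 1.3200, 1.5473, 2.6558]

beam 1: φ=0°, α=330°
  direction (0.8660, -0.5000); cell (2,3); t to first gridline: x 0.7621, y 0.6000 (then +1.1547 / +2.0000)
    (2,2) via y @ 0.6000
    (3,2) via x @ 0.7621
    (4,2) via x @ 1.9168
    (4,1) via y @ 2.6000
    (5,1) via x @ 3.0715
    (6,1) via x @ 4.2262
    (6,0) via y @ 4.6000  # hit
  → r_1 = 4.6000
beam 2: φ=90°, α=60°
  direction (0.5000, 0.8660); cell (2,3); t to first gridline: x 1.3200, y 0.8083 (then +2.0000 / +1.1547)
    (2,4) via y @ 0.8083
    (3,4) via x @ 1.3200  # hit
  → r_2 = 1.3200
beam 3: φ=180°, α=150°
  direction (-0.8660, 0.5000); cell (2,3); t to first gridline: x 0.3926, y 1.4000 (then +1.1547 / +2.0000)
    (1,3) via x @ 0.3926
    (1,4) via y @ 1.4000
    (0,4) via x @ 1.5473  # hit
  → r_3 = 1.5473
beam 4: φ=270°, α=240°
  direction (-0.5000, -0.8660); cell (2,3); t to first gridline: x 0.6800, y 0.3464 (then +2.0000 / +1.1547)
    (2,2) via y @ 0.3464
    (1,2) via x @ 0.6800
    (1,1) via y @ 1.5011
    (1,0) via y @ 2.6558  # hit
  → r_4 = 2.6558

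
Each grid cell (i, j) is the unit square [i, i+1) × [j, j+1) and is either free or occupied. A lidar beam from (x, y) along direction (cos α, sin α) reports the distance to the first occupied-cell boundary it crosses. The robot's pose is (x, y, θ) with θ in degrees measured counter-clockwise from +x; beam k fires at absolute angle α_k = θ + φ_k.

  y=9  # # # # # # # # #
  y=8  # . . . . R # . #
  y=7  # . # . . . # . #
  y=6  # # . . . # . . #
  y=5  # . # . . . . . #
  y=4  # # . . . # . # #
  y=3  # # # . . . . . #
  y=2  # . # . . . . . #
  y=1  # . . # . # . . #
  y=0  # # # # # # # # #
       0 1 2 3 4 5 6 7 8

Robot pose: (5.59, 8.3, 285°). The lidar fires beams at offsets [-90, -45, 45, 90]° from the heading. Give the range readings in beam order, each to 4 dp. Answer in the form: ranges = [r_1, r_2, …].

ranges = [2.6814, 5.1800, 0.4734, 0.4245]

beam 1: φ=-90°, α=195°
  cosα=-0.9659 sinα=-0.2588 | (5,8) | tMaxX 0.6108 tMaxY 1.1591 | tΔX 1.0353 tΔY 3.8637
    t=0.6108 [x] (4,8)
    t=1.1591 [y] (4,7)
    t=1.6461 [x] (3,7)
    t=2.6814 [x] (2,7) — stop
  → r_1 = 2.6814
beam 2: φ=-45°, α=240°
  cosα=-0.5000 sinα=-0.8660 | (5,8) | tMaxX 1.1800 tMaxY 0.3464 | tΔX 2.0000 tΔY 1.1547
    t=0.3464 [y] (5,7)
    t=1.1800 [x] (4,7)
    t=1.5011 [y] (4,6)
    t=2.6558 [y] (4,5)
    t=3.1800 [x] (3,5)
    t=3.8105 [y] (3,4)
    t=4.9652 [y] (3,3)
    t=5.1800 [x] (2,3) — stop
  → r_2 = 5.1800
beam 3: φ=45°, α=330°
  cosα=0.8660 sinα=-0.5000 | (5,8) | tMaxX 0.4734 tMaxY 0.6000 | tΔX 1.1547 tΔY 2.0000
    t=0.4734 [x] (6,8) — stop
  → r_3 = 0.4734
beam 4: φ=90°, α=15°
  cosα=0.9659 sinα=0.2588 | (5,8) | tMaxX 0.4245 tMaxY 2.7046 | tΔX 1.0353 tΔY 3.8637
    t=0.4245 [x] (6,8) — stop
  → r_4 = 0.4245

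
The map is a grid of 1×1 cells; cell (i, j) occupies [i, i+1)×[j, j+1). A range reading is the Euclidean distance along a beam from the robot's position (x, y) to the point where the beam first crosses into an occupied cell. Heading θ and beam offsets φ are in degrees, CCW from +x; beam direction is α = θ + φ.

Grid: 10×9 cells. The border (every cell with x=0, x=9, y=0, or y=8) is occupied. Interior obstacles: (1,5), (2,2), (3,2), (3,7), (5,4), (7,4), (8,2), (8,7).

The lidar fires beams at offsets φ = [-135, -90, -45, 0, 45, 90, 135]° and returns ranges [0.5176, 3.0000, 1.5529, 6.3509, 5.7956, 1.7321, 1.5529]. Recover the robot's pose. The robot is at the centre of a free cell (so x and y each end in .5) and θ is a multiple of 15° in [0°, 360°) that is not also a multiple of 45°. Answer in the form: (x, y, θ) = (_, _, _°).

(x, y, θ) = (7.5, 2.5, 150°)

Enumerate (i+0.5, j+0.5, θ) over the 48 free cells and 16 admissible headings. For each, cast all 7 beams and compare to the given ranges.
  (8.5, 6.5, 120°): beam 2 = 0.5774 ≠ 3.0000 ✗
  (2.5, 3.5, 195°): beam 1 = 5.1962 ≠ 0.5176 ✗
  (3.5, 3.5, 60°): beam 2 = 5.0000 ≠ 3.0000 ✗
  (6.5, 6.5, 30°): beam 1 = 1.9319 ≠ 0.5176 ✗
  …
  (7.5, 2.5, 150°): r_1=0.5176, r_2=3.0000, r_3=1.5529, r_4=6.3509, r_5=5.7956, r_6=1.7321, r_7=1.5529 — all match ✓
No second candidate reproduces the full scan.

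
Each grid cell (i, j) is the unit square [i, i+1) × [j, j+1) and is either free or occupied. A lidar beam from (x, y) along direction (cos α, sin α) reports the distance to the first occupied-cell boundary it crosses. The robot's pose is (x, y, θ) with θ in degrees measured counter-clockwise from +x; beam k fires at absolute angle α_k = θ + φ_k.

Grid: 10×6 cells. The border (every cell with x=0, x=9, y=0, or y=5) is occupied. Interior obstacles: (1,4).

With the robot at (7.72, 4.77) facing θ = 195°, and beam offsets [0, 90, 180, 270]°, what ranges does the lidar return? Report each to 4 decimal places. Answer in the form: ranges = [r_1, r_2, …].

ranges = [6.9571, 3.9030, 0.8887, 0.2381]

beam 1: φ=0°, α=195°
  d=(-0.9659,-0.2588)  start (7,4)  tX=0.7454 tY=2.9751  stride 1/|dx|=1.0353 1/|dy|=3.8637
    cross x-line → (6,4), t=0.7454
    cross x-line → (5,4), t=1.7807
    cross x-line → (4,4), t=2.8160
    cross y-line → (4,3), t=2.9751
    cross x-line → (3,3), t=3.8512
    cross x-line → (2,3), t=4.8865
    cross x-line → (1,3), t=5.9218
    cross y-line → (1,2), t=6.8388
    cross x-line → (0,2), t=6.9571 (wall)
  → r_1 = 6.9571
beam 2: φ=90°, α=285°
  d=(0.2588,-0.9659)  start (7,4)  tX=1.0818 tY=0.7972  stride 1/|dx|=3.8637 1/|dy|=1.0353
    cross y-line → (7,3), t=0.7972
    cross x-line → (8,3), t=1.0818
    cross y-line → (8,2), t=1.8324
    cross y-line → (8,1), t=2.8677
    cross y-line → (8,0), t=3.9030 (wall)
  → r_2 = 3.9030
beam 3: φ=180°, α=15°
  d=(0.9659,0.2588)  start (7,4)  tX=0.2899 tY=0.8887  stride 1/|dx|=1.0353 1/|dy|=3.8637
    cross x-line → (8,4), t=0.2899
    cross y-line → (8,5), t=0.8887 (wall)
  → r_3 = 0.8887
beam 4: φ=270°, α=105°
  d=(-0.2588,0.9659)  start (7,4)  tX=2.7819 tY=0.2381  stride 1/|dx|=3.8637 1/|dy|=1.0353
    cross y-line → (7,5), t=0.2381 (wall)
  → r_4 = 0.2381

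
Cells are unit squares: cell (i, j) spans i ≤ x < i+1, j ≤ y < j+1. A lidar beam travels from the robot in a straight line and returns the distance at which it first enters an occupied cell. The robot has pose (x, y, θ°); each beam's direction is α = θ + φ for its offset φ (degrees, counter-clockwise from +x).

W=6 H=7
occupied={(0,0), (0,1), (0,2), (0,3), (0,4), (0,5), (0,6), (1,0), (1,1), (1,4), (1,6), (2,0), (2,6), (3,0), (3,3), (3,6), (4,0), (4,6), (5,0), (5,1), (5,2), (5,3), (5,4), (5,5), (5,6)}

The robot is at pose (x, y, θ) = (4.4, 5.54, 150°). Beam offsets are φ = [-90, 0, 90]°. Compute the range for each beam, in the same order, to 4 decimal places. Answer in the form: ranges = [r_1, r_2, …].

beam 1: φ=-90°, α=60°
  d=(0.5000,0.8660)  start (4,5)  tX=1.2000 tY=0.5312  stride 1/|dx|=2.0000 1/|dy|=1.1547
    cross y-line → (4,6), t=0.5312 (wall)
  → r_1 = 0.5312
beam 2: φ=0°, α=150°
  d=(-0.8660,0.5000)  start (4,5)  tX=0.4619 tY=0.9200  stride 1/|dx|=1.1547 1/|dy|=2.0000
    cross x-line → (3,5), t=0.4619
    cross y-line → (3,6), t=0.9200 (wall)
  → r_2 = 0.9200
beam 3: φ=90°, α=240°
  d=(-0.5000,-0.8660)  start (4,5)  tX=0.8000 tY=0.6235  stride 1/|dx|=2.0000 1/|dy|=1.1547
    cross y-line → (4,4), t=0.6235
    cross x-line → (3,4), t=0.8000
    cross y-line → (3,3), t=1.7782 (wall)
  → r_3 = 1.7782

ranges = [0.5312, 0.9200, 1.7782]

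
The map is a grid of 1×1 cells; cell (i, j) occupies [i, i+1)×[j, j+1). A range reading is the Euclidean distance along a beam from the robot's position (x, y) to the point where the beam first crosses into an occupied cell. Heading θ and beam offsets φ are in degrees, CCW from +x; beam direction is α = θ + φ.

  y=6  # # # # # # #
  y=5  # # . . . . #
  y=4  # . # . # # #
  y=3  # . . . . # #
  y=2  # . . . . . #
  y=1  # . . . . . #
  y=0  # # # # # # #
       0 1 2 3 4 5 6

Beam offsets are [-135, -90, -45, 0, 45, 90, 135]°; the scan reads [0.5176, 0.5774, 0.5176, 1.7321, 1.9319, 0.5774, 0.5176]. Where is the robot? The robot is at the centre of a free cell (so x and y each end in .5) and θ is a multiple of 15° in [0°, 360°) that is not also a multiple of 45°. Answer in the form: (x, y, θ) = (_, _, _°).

(x, y, θ) = (2.5, 5.5, 330°)

Enumerate (i+0.5, j+0.5, θ) over the 20 free cells and 16 admissible headings. For each, cast all 7 beams and compare to the given ranges.
  (3.5, 4.5, 165°): beam 1 = 0.5774 ≠ 0.5176 ✗
  (1.5, 1.5, 60°): beam 2 = 1.0000 ≠ 0.5774 ✗
  (1.5, 1.5, 255°): beam 1 = 1.0000 ≠ 0.5176 ✗
  …
  (2.5, 5.5, 330°): r_1=0.5176, r_2=0.5774, r_3=0.5176, r_4=1.7321, r_5=1.9319, r_6=0.5774, r_7=0.5176 — all match ✓
No second candidate reproduces the full scan.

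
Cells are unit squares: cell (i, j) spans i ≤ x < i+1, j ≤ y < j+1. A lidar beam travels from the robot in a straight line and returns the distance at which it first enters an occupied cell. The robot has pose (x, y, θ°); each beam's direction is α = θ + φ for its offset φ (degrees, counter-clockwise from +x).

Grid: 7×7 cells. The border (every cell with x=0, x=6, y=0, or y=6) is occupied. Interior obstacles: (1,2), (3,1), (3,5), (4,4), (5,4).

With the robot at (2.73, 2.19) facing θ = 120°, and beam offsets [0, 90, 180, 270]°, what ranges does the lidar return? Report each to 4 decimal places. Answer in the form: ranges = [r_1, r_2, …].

beam 1: φ=0°, α=120°
  d=(-0.5000,0.8660)  start (2,2)  tX=1.4600 tY=0.9353  stride 1/|dx|=2.0000 1/|dy|=1.1547
    cross y-line → (2,3), t=0.9353
    cross x-line → (1,3), t=1.4600
    cross y-line → (1,4), t=2.0900
    cross y-line → (1,5), t=3.2447
    cross x-line → (0,5), t=3.4600 (wall)
  → r_1 = 3.4600
beam 2: φ=90°, α=210°
  d=(-0.8660,-0.5000)  start (2,2)  tX=0.8429 tY=0.3800  stride 1/|dx|=1.1547 1/|dy|=2.0000
    cross y-line → (2,1), t=0.3800
    cross x-line → (1,1), t=0.8429
    cross x-line → (0,1), t=1.9976 (wall)
  → r_2 = 1.9976
beam 3: φ=180°, α=300°
  d=(0.5000,-0.8660)  start (2,2)  tX=0.5400 tY=0.2194  stride 1/|dx|=2.0000 1/|dy|=1.1547
    cross y-line → (2,1), t=0.2194
    cross x-line → (3,1), t=0.5400 (wall)
  → r_3 = 0.5400
beam 4: φ=270°, α=30°
  d=(0.8660,0.5000)  start (2,2)  tX=0.3118 tY=1.6200  stride 1/|dx|=1.1547 1/|dy|=2.0000
    cross x-line → (3,2), t=0.3118
    cross x-line → (4,2), t=1.4665
    cross y-line → (4,3), t=1.6200
    cross x-line → (5,3), t=2.6212
    cross y-line → (5,4), t=3.6200 (wall)
  → r_4 = 3.6200

ranges = [3.4600, 1.9976, 0.5400, 3.6200]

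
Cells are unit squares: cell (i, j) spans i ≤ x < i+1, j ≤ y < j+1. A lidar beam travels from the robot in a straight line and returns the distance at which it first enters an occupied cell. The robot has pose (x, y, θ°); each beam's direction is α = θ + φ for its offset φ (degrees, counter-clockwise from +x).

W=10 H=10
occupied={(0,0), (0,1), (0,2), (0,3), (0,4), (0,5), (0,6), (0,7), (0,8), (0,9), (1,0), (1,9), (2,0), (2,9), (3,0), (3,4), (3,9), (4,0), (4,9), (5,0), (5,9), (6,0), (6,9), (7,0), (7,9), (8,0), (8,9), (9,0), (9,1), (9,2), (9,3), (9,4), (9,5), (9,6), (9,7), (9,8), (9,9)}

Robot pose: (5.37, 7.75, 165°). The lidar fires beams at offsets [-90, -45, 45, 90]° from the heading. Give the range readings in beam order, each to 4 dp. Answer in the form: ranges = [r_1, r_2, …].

ranges = [1.2941, 1.4434, 5.0460, 6.9881]

beam 1: φ=-90°, α=75°
  cosα=0.2588 sinα=0.9659 | (5,7) | tMaxX 2.4341 tMaxY 0.2588 | tΔX 3.8637 tΔY 1.0353
    t=0.2588 [y] (5,8)
    t=1.2941 [y] (5,9) — stop
  → r_1 = 1.2941
beam 2: φ=-45°, α=120°
  cosα=-0.5000 sinα=0.8660 | (5,7) | tMaxX 0.7400 tMaxY 0.2887 | tΔX 2.0000 tΔY 1.1547
    t=0.2887 [y] (5,8)
    t=0.7400 [x] (4,8)
    t=1.4434 [y] (4,9) — stop
  → r_2 = 1.4434
beam 3: φ=45°, α=210°
  cosα=-0.8660 sinα=-0.5000 | (5,7) | tMaxX 0.4272 tMaxY 1.5000 | tΔX 1.1547 tΔY 2.0000
    t=0.4272 [x] (4,7)
    t=1.5000 [y] (4,6)
    t=1.5819 [x] (3,6)
    t=2.7366 [x] (2,6)
    t=3.5000 [y] (2,5)
    t=3.8913 [x] (1,5)
    t=5.0460 [x] (0,5) — stop
  → r_3 = 5.0460
beam 4: φ=90°, α=255°
  cosα=-0.2588 sinα=-0.9659 | (5,7) | tMaxX 1.4296 tMaxY 0.7765 | tΔX 3.8637 tΔY 1.0353
    t=0.7765 [y] (5,6)
    t=1.4296 [x] (4,6)
    t=1.8117 [y] (4,5)
    t=2.8470 [y] (4,4)
    t=3.8823 [y] (4,3)
    t=4.9176 [y] (4,2)
    t=5.2933 [x] (3,2)
    t=5.9528 [y] (3,1)
    t=6.9881 [y] (3,0) — stop
  → r_4 = 6.9881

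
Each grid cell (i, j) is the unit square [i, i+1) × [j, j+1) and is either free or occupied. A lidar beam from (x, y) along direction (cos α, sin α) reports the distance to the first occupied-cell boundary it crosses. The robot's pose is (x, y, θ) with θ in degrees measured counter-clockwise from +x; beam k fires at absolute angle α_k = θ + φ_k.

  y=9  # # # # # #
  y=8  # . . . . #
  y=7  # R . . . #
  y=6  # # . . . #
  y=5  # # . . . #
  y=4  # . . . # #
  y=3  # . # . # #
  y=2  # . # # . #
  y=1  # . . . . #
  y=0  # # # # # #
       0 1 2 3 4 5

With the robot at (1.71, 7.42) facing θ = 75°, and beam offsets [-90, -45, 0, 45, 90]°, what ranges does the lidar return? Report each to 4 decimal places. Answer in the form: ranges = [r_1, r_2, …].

ranges = [3.4061, 3.1600, 1.6357, 1.4200, 0.7350]

beam 1: φ=-90°, α=345°
  cosα=0.9659 sinα=-0.2588 | (1,7) | tMaxX 0.3002 tMaxY 1.6228 | tΔX 1.0353 tΔY 3.8637
    t=0.3002 [x] (2,7)
    t=1.3355 [x] (3,7)
    t=1.6228 [y] (3,6)
    t=2.3708 [x] (4,6)
    t=3.4061 [x] (5,6) — stop
  → r_1 = 3.4061
beam 2: φ=-45°, α=30°
  cosα=0.8660 sinα=0.5000 | (1,7) | tMaxX 0.3349 tMaxY 1.1600 | tΔX 1.1547 tΔY 2.0000
    t=0.3349 [x] (2,7)
    t=1.1600 [y] (2,8)
    t=1.4896 [x] (3,8)
    t=2.6443 [x] (4,8)
    t=3.1600 [y] (4,9) — stop
  → r_2 = 3.1600
beam 3: φ=0°, α=75°
  cosα=0.2588 sinα=0.9659 | (1,7) | tMaxX 1.1205 tMaxY 0.6005 | tΔX 3.8637 tΔY 1.0353
    t=0.6005 [y] (1,8)
    t=1.1205 [x] (2,8)
    t=1.6357 [y] (2,9) — stop
  → r_3 = 1.6357
beam 4: φ=45°, α=120°
  cosα=-0.5000 sinα=0.8660 | (1,7) | tMaxX 1.4200 tMaxY 0.6697 | tΔX 2.0000 tΔY 1.1547
    t=0.6697 [y] (1,8)
    t=1.4200 [x] (0,8) — stop
  → r_4 = 1.4200
beam 5: φ=90°, α=165°
  cosα=-0.9659 sinα=0.2588 | (1,7) | tMaxX 0.7350 tMaxY 2.2409 | tΔX 1.0353 tΔY 3.8637
    t=0.7350 [x] (0,7) — stop
  → r_5 = 0.7350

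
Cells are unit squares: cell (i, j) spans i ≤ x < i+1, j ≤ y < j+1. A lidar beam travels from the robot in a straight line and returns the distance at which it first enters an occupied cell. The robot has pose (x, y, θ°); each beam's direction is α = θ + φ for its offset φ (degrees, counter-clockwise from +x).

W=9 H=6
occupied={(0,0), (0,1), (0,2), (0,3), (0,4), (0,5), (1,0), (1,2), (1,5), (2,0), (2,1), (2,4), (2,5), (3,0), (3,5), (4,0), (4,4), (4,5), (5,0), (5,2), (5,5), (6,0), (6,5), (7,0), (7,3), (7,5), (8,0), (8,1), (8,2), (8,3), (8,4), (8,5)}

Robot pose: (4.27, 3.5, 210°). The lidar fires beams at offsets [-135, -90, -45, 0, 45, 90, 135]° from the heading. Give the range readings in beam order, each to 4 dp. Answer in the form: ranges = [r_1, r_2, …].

beam 1: φ=-135°, α=75°
  d=(0.2588,0.9659)  start (4,3)  tX=2.8205 tY=0.5176  stride 1/|dx|=3.8637 1/|dy|=1.0353
    cross y-line → (4,4), t=0.5176 (wall)
  → r_1 = 0.5176
beam 2: φ=-90°, α=120°
  d=(-0.5000,0.8660)  start (4,3)  tX=0.5400 tY=0.5774  stride 1/|dx|=2.0000 1/|dy|=1.1547
    cross x-line → (3,3), t=0.5400
    cross y-line → (3,4), t=0.5774
    cross y-line → (3,5), t=1.7321 (wall)
  → r_2 = 1.7321
beam 3: φ=-45°, α=165°
  d=(-0.9659,0.2588)  start (4,3)  tX=0.2795 tY=1.9319  stride 1/|dx|=1.0353 1/|dy|=3.8637
    cross x-line → (3,3), t=0.2795
    cross x-line → (2,3), t=1.3148
    cross y-line → (2,4), t=1.9319 (wall)
  → r_3 = 1.9319
beam 4: φ=0°, α=210°
  d=(-0.8660,-0.5000)  start (4,3)  tX=0.3118 tY=1.0000  stride 1/|dx|=1.1547 1/|dy|=2.0000
    cross x-line → (3,3), t=0.3118
    cross y-line → (3,2), t=1.0000
    cross x-line → (2,2), t=1.4665
    cross x-line → (1,2), t=2.6212 (wall)
  → r_4 = 2.6212
beam 5: φ=45°, α=255°
  d=(-0.2588,-0.9659)  start (4,3)  tX=1.0432 tY=0.5176  stride 1/|dx|=3.8637 1/|dy|=1.0353
    cross y-line → (4,2), t=0.5176
    cross x-line → (3,2), t=1.0432
    cross y-line → (3,1), t=1.5529
    cross y-line → (3,0), t=2.5882 (wall)
  → r_5 = 2.5882
beam 6: φ=90°, α=300°
  d=(0.5000,-0.8660)  start (4,3)  tX=1.4600 tY=0.5774  stride 1/|dx|=2.0000 1/|dy|=1.1547
    cross y-line → (4,2), t=0.5774
    cross x-line → (5,2), t=1.4600 (wall)
  → r_6 = 1.4600
beam 7: φ=135°, α=345°
  d=(0.9659,-0.2588)  start (4,3)  tX=0.7558 tY=1.9319  stride 1/|dx|=1.0353 1/|dy|=3.8637
    cross x-line → (5,3), t=0.7558
    cross x-line → (6,3), t=1.7910
    cross y-line → (6,2), t=1.9319
    cross x-line → (7,2), t=2.8263
    cross x-line → (8,2), t=3.8616 (wall)
  → r_7 = 3.8616

ranges = [0.5176, 1.7321, 1.9319, 2.6212, 2.5882, 1.4600, 3.8616]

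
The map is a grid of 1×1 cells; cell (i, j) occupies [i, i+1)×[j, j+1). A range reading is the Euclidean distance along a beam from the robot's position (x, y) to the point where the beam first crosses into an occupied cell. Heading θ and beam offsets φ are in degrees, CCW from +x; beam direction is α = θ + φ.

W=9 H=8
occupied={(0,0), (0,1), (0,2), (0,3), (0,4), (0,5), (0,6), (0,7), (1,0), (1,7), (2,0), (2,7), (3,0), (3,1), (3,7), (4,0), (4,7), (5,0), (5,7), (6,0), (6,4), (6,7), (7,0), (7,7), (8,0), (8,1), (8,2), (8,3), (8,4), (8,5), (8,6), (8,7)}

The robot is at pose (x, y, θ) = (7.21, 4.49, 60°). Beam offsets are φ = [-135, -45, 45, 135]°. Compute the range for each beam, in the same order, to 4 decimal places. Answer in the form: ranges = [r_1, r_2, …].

ranges = [3.0523, 0.8179, 2.5985, 0.2174]

beam 1: φ=-135°, α=285°
  d=(0.2588,-0.9659)  start (7,4)  tX=3.0523 tY=0.5073  stride 1/|dx|=3.8637 1/|dy|=1.0353
    cross y-line → (7,3), t=0.5073
    cross y-line → (7,2), t=1.5426
    cross y-line → (7,1), t=2.5778
    cross x-line → (8,1), t=3.0523 (wall)
  → r_1 = 3.0523
beam 2: φ=-45°, α=15°
  d=(0.9659,0.2588)  start (7,4)  tX=0.8179 tY=1.9705  stride 1/|dx|=1.0353 1/|dy|=3.8637
    cross x-line → (8,4), t=0.8179 (wall)
  → r_2 = 0.8179
beam 3: φ=45°, α=105°
  d=(-0.2588,0.9659)  start (7,4)  tX=0.8114 tY=0.5280  stride 1/|dx|=3.8637 1/|dy|=1.0353
    cross y-line → (7,5), t=0.5280
    cross x-line → (6,5), t=0.8114
    cross y-line → (6,6), t=1.5633
    cross y-line → (6,7), t=2.5985 (wall)
  → r_3 = 2.5985
beam 4: φ=135°, α=195°
  d=(-0.9659,-0.2588)  start (7,4)  tX=0.2174 tY=1.8932  stride 1/|dx|=1.0353 1/|dy|=3.8637
    cross x-line → (6,4), t=0.2174 (wall)
  → r_4 = 0.2174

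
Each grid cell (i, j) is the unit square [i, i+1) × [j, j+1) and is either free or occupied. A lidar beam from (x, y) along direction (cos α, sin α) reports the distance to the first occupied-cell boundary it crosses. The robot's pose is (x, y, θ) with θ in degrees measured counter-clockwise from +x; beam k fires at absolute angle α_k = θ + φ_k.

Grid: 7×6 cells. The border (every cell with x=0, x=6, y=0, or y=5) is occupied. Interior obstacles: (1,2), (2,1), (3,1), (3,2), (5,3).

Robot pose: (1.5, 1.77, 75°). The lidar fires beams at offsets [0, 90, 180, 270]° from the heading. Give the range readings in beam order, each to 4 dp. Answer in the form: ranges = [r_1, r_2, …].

beam 1: φ=0°, α=75°
  cosα=0.2588 sinα=0.9659 | (1,1) | tMaxX 1.9319 tMaxY 0.2381 | tΔX 3.8637 tΔY 1.0353
    t=0.2381 [y] (1,2) — stop
  → r_1 = 0.2381
beam 2: φ=90°, α=165°
  cosα=-0.9659 sinα=0.2588 | (1,1) | tMaxX 0.5176 tMaxY 0.8887 | tΔX 1.0353 tΔY 3.8637
    t=0.5176 [x] (0,1) — stop
  → r_2 = 0.5176
beam 3: φ=180°, α=255°
  cosα=-0.2588 sinα=-0.9659 | (1,1) | tMaxX 1.9319 tMaxY 0.7972 | tΔX 3.8637 tΔY 1.0353
    t=0.7972 [y] (1,0) — stop
  → r_3 = 0.7972
beam 4: φ=270°, α=345°
  cosα=0.9659 sinα=-0.2588 | (1,1) | tMaxX 0.5176 tMaxY 2.9751 | tΔX 1.0353 tΔY 3.8637
    t=0.5176 [x] (2,1) — stop
  → r_4 = 0.5176

ranges = [0.2381, 0.5176, 0.7972, 0.5176]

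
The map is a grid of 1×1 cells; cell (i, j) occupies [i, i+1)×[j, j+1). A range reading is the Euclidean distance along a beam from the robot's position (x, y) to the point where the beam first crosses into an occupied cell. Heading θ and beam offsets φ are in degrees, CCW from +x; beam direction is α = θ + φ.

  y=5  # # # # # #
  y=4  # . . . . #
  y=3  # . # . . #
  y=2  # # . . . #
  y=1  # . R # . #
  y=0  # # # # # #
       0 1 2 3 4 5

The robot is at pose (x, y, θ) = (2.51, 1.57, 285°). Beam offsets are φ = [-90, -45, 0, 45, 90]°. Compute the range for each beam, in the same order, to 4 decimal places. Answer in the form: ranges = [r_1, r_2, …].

beam 1: φ=-90°, α=195°
  cosα=-0.9659 sinα=-0.2588 | (2,1) | tMaxX 0.5280 tMaxY 2.2023 | tΔX 1.0353 tΔY 3.8637
    t=0.5280 [x] (1,1)
    t=1.5633 [x] (0,1) — stop
  → r_1 = 1.5633
beam 2: φ=-45°, α=240°
  cosα=-0.5000 sinα=-0.8660 | (2,1) | tMaxX 1.0200 tMaxY 0.6582 | tΔX 2.0000 tΔY 1.1547
    t=0.6582 [y] (2,0) — stop
  → r_2 = 0.6582
beam 3: φ=0°, α=285°
  cosα=0.2588 sinα=-0.9659 | (2,1) | tMaxX 1.8932 tMaxY 0.5901 | tΔX 3.8637 tΔY 1.0353
    t=0.5901 [y] (2,0) — stop
  → r_3 = 0.5901
beam 4: φ=45°, α=330°
  cosα=0.8660 sinα=-0.5000 | (2,1) | tMaxX 0.5658 tMaxY 1.1400 | tΔX 1.1547 tΔY 2.0000
    t=0.5658 [x] (3,1) — stop
  → r_4 = 0.5658
beam 5: φ=90°, α=15°
  cosα=0.9659 sinα=0.2588 | (2,1) | tMaxX 0.5073 tMaxY 1.6614 | tΔX 1.0353 tΔY 3.8637
    t=0.5073 [x] (3,1) — stop
  → r_5 = 0.5073

ranges = [1.5633, 0.6582, 0.5901, 0.5658, 0.5073]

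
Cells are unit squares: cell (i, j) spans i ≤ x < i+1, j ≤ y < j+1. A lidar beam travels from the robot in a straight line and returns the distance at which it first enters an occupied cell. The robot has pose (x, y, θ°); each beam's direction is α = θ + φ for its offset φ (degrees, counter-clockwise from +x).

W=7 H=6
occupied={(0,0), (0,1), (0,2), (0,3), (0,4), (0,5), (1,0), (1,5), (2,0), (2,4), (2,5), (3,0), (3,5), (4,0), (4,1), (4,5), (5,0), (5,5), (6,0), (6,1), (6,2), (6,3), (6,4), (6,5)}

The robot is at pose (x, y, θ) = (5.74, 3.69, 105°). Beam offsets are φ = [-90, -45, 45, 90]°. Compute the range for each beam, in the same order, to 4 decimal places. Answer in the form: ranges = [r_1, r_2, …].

beam 1: φ=-90°, α=15°
  direction (0.9659, 0.2588); cell (5,3); t to first gridline: x 0.2692, y 1.1977 (then +1.0353 / +3.8637)
    (6,3) via x @ 0.2692  # hit
  → r_1 = 0.2692
beam 2: φ=-45°, α=60°
  direction (0.5000, 0.8660); cell (5,3); t to first gridline: x 0.5200, y 0.3580 (then +2.0000 / +1.1547)
    (5,4) via y @ 0.3580
    (6,4) via x @ 0.5200  # hit
  → r_2 = 0.5200
beam 3: φ=45°, α=150°
  direction (-0.8660, 0.5000); cell (5,3); t to first gridline: x 0.8545, y 0.6200 (then +1.1547 / +2.0000)
    (5,4) via y @ 0.6200
    (4,4) via x @ 0.8545
    (3,4) via x @ 2.0092
    (3,5) via y @ 2.6200  # hit
  → r_3 = 2.6200
beam 4: φ=90°, α=195°
  direction (-0.9659, -0.2588); cell (5,3); t to first gridline: x 0.7661, y 2.6660 (then +1.0353 / +3.8637)
    (4,3) via x @ 0.7661
    (3,3) via x @ 1.8014
    (3,2) via y @ 2.6660
    (2,2) via x @ 2.8367
    (1,2) via x @ 3.8719
    (0,2) via x @ 4.9072  # hit
  → r_4 = 4.9072

ranges = [0.2692, 0.5200, 2.6200, 4.9072]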